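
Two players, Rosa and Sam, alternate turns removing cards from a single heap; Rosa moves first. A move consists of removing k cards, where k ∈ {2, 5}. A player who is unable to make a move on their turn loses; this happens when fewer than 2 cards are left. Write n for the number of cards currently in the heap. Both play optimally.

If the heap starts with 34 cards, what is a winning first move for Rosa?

Remove 2, leaving 32.

Use the standard recursion: the mover loses at a terminal position; elsewhere, the mover wins exactly when some move hands the opponent an L position.
n=0: no move → L
n=1: no move → L
n=2: W (go to 0, an L position)
n=3: W (go to 1, an L position)
n=4: L (sole option 2(W) is W)
n=5: W (go to 0, an L position)
n=6: W (go to 4, an L position)
n=7: L (options 5(W), 2(W) are all W)
n=8: L (options 6(W), 3(W) are all W)
n=9: W (go to 7, an L position)
n=10: W (go to 8, an L position)
n=11: L (options 9(W), 6(W) are all W)
n=12: W (go to 7, an L position)
n=13: W (go to 11, an L position)
n=14: L (options 12(W), 9(W) are all W)
n=15: L (options 13(W), 10(W) are all W)
n=16: W (go to 14, an L position)
n=17: W (go to 15, an L position)
n=18: L (options 16(W), 13(W) are all W)
n=19: W (go to 14, an L position)
n=20: W (go to 18, an L position)
n=21: L (options 19(W), 16(W) are all W)
n=22: L (options 20(W), 17(W) are all W)
n=23: W (go to 21, an L position)
n=24: W (go to 22, an L position)
n=25: L (options 23(W), 20(W) are all W)
n=26: W (go to 21, an L position)
n=27: W (go to 25, an L position)
n=28: L (options 26(W), 23(W) are all W)
n=29: L (options 27(W), 24(W) are all W)
n=30: W (go to 28, an L position)
n=31: W (go to 29, an L position)
n=32: L (options 30(W), 27(W) are all W)
n=33: W (go to 28, an L position)
n=34: W (go to 32, an L position)
From 34, the L positions reachable in one move are: 32, 29. Any move reaching one of these is winning.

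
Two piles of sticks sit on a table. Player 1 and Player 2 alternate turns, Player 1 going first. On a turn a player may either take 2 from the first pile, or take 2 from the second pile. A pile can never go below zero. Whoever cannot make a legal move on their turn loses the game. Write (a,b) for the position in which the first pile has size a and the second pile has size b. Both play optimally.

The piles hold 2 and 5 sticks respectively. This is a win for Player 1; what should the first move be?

Work bottom-up. With no move the player to move loses. Otherwise the position is W if at least one move leads to an L position for the opponent, and L if every move leads to a W.
No move ever increases a pile, so every position that can arise here has a ≤ 2 and b ≤ 5; it is enough to label the cells with 0 ≤ a ≤ 2 and 0 ≤ b ≤ 5.
Every move lowers a or b (never raises either), so fill the grid row by row in increasing a, and left to right within a row: each cell's successors are then already labelled.
      b=0  b=1  b=2  b=3  b=4  b=5
a=0:    L    L    W    W    L    L
a=1:    L    L    W    W    L    L
a=2:    W    W    L    L    W    W
Cells with no legal move (terminal, hence L): (0,0), (0,1), (1,0), (1,1).
The remaining L cells, each justified by listing all of its moves:
(0,4): the only move is to (0,2)(W), a W ⇒ L
(0,5): the only move is to (0,3)(W), a W ⇒ L
(1,4): the only move is to (1,2)(W), a W ⇒ L
(1,5): the only move is to (1,3)(W), a W ⇒ L
(2,2): moves to (0,2)(W), (2,0)(W); every one is W ⇒ L
(2,3): moves to (0,3)(W), (2,1)(W); every one is W ⇒ L
Every other cell has at least one move into one of the L cells above, so it is W.
From (2,5), the L positions reachable in one move are: (0,5), (2,3). Any move reaching one of these is winning.

Move to (0,5).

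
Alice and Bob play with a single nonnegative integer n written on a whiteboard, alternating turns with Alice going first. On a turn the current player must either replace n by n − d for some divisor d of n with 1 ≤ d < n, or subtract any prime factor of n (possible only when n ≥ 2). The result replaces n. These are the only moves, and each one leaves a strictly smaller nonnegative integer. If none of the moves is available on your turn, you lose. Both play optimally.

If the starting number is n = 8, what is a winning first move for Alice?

Positions with no move are L. A position that does have a move is losing for the player to move precisely when every available move leads to a winning position for the opponent. Fill in the labels:
n=0: no move → L
n=1: no move → L
n=2: W (go to 0, an L position)
n=3: W (go to 0, an L position)
n=4: L (options 2(W), 3(W) are all W)
n=5: W (go to 0, an L position)
n=6: W (go to 4, an L position)
n=7: W (go to 0, an L position)
n=8: W (go to 4, an L position)
From 8, the L positions reachable in one move are: 4.

Move to 4.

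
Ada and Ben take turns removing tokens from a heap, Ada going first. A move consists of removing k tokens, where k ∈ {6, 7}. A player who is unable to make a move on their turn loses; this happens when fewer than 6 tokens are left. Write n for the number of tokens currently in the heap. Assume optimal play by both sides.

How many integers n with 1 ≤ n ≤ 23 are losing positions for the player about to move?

11

Work bottom-up. With no move the player to move loses. Otherwise the position is W if at least one move leads to an L position for the opponent, and L if every move leads to a W.
n=0: no move → L
n=1: no move → L
n=2: no move → L
n=3: no move → L
n=4: no move → L
n=5: no move → L
n=6: can move to 0, which is L ⇒ W
n=7: can move to 1, which is L ⇒ W
n=8: can move to 2, which is L ⇒ W
n=9: can move to 3, which is L ⇒ W
n=10: can move to 4, which is L ⇒ W
n=11: can move to 5, which is L ⇒ W
n=12: can move to 5, which is L ⇒ W
n=13: moves to 7(W), 6(W); every one is W ⇒ L
n=14: moves to 8(W), 7(W); every one is W ⇒ L
n=15: moves to 9(W), 8(W); every one is W ⇒ L
n=16: moves to 10(W), 9(W); every one is W ⇒ L
n=17: moves to 11(W), 10(W); every one is W ⇒ L
n=18: moves to 12(W), 11(W); every one is W ⇒ L
n=19: can move to 13, which is L ⇒ W
n=20: can move to 14, which is L ⇒ W
n=21: can move to 15, which is L ⇒ W
n=22: can move to 16, which is L ⇒ W
n=23: can move to 17, which is L ⇒ W
L entries with 1 ≤ n ≤ 23 (n=0 is outside the asked range and is not counted): n = 1, 2, 3, 4, 5, 13, 14, 15, 16, 17, 18; that makes 11.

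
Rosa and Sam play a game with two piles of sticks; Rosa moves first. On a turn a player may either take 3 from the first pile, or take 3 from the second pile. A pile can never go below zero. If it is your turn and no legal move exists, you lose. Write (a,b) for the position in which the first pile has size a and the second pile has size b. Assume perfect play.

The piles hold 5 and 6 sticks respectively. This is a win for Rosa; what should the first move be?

Move to (2,6).

Classify positions by backward induction: terminal positions (no move available) are L. From any other position, the mover wins iff some move reaches an L.
No move ever increases a pile, so every position that can arise here has a ≤ 5 and b ≤ 6; it is enough to label the cells with 0 ≤ a ≤ 5 and 0 ≤ b ≤ 6.
Every move lowers a or b (never raises either), so fill the grid row by row in increasing a, and left to right within a row: each cell's successors are then already labelled.
      b=0  b=1  b=2  b=3  b=4  b=5  b=6
a=0:    L    L    L    W    W    W    L
a=1:    L    L    L    W    W    W    L
a=2:    L    L    L    W    W    W    L
a=3:    W    W    W    L    L    L    W
a=4:    W    W    W    L    L    L    W
a=5:    W    W    W    L    L    L    W
Cells with no legal move (terminal, hence L): (0,0), (0,1), (0,2), (1,0), (1,1), (1,2), (2,0), (2,1), (2,2).
The remaining L cells, each justified by listing all of its moves:
(0,6): the only move is to (0,3)(W), a W ⇒ L
(1,6): the only move is to (1,3)(W), a W ⇒ L
(2,6): the only move is to (2,3)(W), a W ⇒ L
(3,3): moves to (0,3)(W), (3,0)(W); every one is W ⇒ L
(3,4): moves to (0,4)(W), (3,1)(W); every one is W ⇒ L
(3,5): moves to (0,5)(W), (3,2)(W); every one is W ⇒ L
(4,3): moves to (1,3)(W), (4,0)(W); every one is W ⇒ L
(4,4): moves to (1,4)(W), (4,1)(W); every one is W ⇒ L
(4,5): moves to (1,5)(W), (4,2)(W); every one is W ⇒ L
(5,3): moves to (2,3)(W), (5,0)(W); every one is W ⇒ L
(5,4): moves to (2,4)(W), (5,1)(W); every one is W ⇒ L
(5,5): moves to (2,5)(W), (5,2)(W); every one is W ⇒ L
Every other cell has at least one move into one of the L cells above, so it is W.
From (5,6), the L positions reachable in one move are: (2,6), (5,3). Any move reaching one of these is winning.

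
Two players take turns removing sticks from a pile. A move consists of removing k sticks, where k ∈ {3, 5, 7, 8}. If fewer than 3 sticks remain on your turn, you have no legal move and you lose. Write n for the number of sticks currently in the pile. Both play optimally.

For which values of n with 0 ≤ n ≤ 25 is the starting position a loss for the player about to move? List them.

0, 1, 2, 11, 12, 13, 22, 23, 24

Work bottom-up. With no move the player to move loses. Otherwise the position is W if at least one move leads to an L position for the opponent, and L if every move leads to a W.
n=0: no move → L
n=1: no move → L
n=2: no move → L
n=3: W (go to 0, an L position)
n=4: W (go to 1, an L position)
n=5: W (go to 2, an L position)
n=6: W (go to 1, an L position)
n=7: W (go to 2, an L position)
n=8: W (go to 1, an L position)
n=9: W (go to 2, an L position)
n=10: W (go to 2, an L position)
n=11: L (options 8(W), 6(W), 4(W), 3(W) are all W)
n=12: L (options 9(W), 7(W), 5(W), 4(W) are all W)
n=13: L (options 10(W), 8(W), 6(W), 5(W) are all W)
n=14: W (go to 11, an L position)
n=15: W (go to 12, an L position)
n=16: W (go to 13, an L position)
n=17: W (go to 12, an L position)
n=18: W (go to 13, an L position)
n=19: W (go to 12, an L position)
n=20: W (go to 13, an L position)
n=21: W (go to 13, an L position)
n=22: L (options 19(W), 17(W), 15(W), 14(W) are all W)
n=23: L (options 20(W), 18(W), 16(W), 15(W) are all W)
n=24: L (options 21(W), 19(W), 17(W), 16(W) are all W)
n=25: W (go to 22, an L position)
The losing starting values of n are exactly the entries labelled L in this table (9 of them).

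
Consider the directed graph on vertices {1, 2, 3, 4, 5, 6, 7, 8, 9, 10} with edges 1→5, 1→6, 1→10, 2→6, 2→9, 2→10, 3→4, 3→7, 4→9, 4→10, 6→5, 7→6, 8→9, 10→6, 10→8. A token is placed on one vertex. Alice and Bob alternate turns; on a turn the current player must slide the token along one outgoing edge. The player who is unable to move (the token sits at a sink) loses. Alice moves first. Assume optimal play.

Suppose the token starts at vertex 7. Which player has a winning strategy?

Compute win/loss labels from the base case upward. A position with no move is L. Any other position is W if it can reach an L in one move, else L.
Every edge goes from a vertex to one that appears earlier in the order 9, 5, 6, 8, 10, 1, 2, 4, 7, 3, so processing vertices in that order labels each vertex after all of its successors.
9: no outgoing edge → L
5: no outgoing edge → L
6: →5(L), so W
8: →9(L), so W
10: →8(W), 6(W) — all W, so L
1: →10(L), so W
2: →10(L), so W
4: →10(L), so W
7: →6(W) only, which is W, so L
3: →7(L), so W
The starting position 7 is L: whatever Alice does, the opponent receives a W position.

Bob wins.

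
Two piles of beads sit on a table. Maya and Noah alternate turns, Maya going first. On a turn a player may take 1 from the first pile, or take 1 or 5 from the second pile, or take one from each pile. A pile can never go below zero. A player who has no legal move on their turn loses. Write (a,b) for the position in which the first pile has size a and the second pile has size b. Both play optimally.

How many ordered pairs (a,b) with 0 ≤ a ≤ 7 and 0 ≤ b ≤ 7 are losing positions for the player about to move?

16

Label each position W (a win for the player to move) or L (a loss). A position with no legal move is L; any other position is W exactly when some move reaches an L, and L when every move reaches a W.
Every move lowers a or b (never raises either), so fill the grid row by row in increasing a, and left to right within a row: each cell's successors are then already labelled.
      b=0  b=1  b=2  b=3  b=4  b=5  b=6  b=7
a=0:    L    W    L    W    L    W    L    W
a=1:    W    W    W    W    W    W    W    W
a=2:    L    W    L    W    L    W    L    W
a=3:    W    W    W    W    W    W    W    W
a=4:    L    W    L    W    L    W    L    W
a=5:    W    W    W    W    W    W    W    W
a=6:    L    W    L    W    L    W    L    W
a=7:    W    W    W    W    W    W    W    W
Cells with no legal move (terminal, hence L): (0,0).
The remaining L cells, each justified by listing all of its moves:
(0,2): L (sole option (0,1)(W) is W)
(0,4): L (sole option (0,3)(W) is W)
(0,6): L (options (0,5)(W), (0,1)(W) are all W)
(2,0): L (sole option (1,0)(W) is W)
(2,2): L (options (1,2)(W), (2,1)(W), (1,1)(W) are all W)
(2,4): L (options (1,4)(W), (2,3)(W), (1,3)(W) are all W)
(2,6): L (options (1,6)(W), (2,5)(W), (2,1)(W), (1,5)(W) are all W)
(4,0): L (sole option (3,0)(W) is W)
(4,2): L (options (3,2)(W), (4,1)(W), (3,1)(W) are all W)
(4,4): L (options (3,4)(W), (4,3)(W), (3,3)(W) are all W)
(4,6): L (options (3,6)(W), (4,5)(W), (4,1)(W), (3,5)(W) are all W)
(6,0): L (sole option (5,0)(W) is W)
(6,2): L (options (5,2)(W), (6,1)(W), (5,1)(W) are all W)
(6,4): L (options (5,4)(W), (6,3)(W), (5,3)(W) are all W)
(6,6): L (options (5,6)(W), (6,5)(W), (6,1)(W), (5,5)(W) are all W)
Every other cell has at least one move into one of the L cells above, so it is W.
L cells per row: a=0: 4, a=1: 0, a=2: 4, a=3: 0, a=4: 4, a=5: 0, a=6: 4, a=7: 0; total 16.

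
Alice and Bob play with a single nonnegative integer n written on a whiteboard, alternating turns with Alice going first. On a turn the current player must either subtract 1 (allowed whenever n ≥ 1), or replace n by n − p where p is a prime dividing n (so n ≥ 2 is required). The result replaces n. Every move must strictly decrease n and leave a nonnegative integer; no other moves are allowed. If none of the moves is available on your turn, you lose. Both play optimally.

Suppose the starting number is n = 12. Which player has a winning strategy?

Bob wins.

Compute win/loss labels from the base case upward. A position with no move is L. Any other position is W if it can reach an L in one move, else L.
n=0: no move → L
n=1: →0(L), so W
n=2: →0(L), so W
n=3: →0(L), so W
n=4: →2(W), 3(W) — all W, so L
n=5: →0(L), so W
n=6: →4(L), so W
n=7: →0(L), so W
n=8: →6(W), 7(W) — all W, so L
n=9: →8(L), so W
n=10: →8(L), so W
n=11: →0(L), so W
n=12: →9(W), 10(W), 11(W) — all W, so L
The starting position 12 is L: whatever Alice does, the opponent receives a W position.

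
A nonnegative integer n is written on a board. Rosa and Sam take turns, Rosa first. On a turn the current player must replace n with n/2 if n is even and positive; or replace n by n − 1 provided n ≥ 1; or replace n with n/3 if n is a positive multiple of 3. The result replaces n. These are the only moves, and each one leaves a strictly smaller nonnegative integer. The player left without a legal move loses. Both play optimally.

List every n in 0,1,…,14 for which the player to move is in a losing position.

0, 2, 5, 7, 9, 11, 13

Classify positions by backward induction: terminal positions (no move available) are L. From any other position, the mover wins iff some move reaches an L.
n=0: no move → L
n=1: reaches L-position 0 → W
n=2: only reaches 1(W), which is W → L
n=3: reaches L-position 2 → W
n=4: reaches L-position 2 → W
n=5: only reaches 4(W), which is W → L
n=6: reaches L-position 2 → W
n=7: only reaches 6(W), which is W → L
n=8: reaches L-position 7 → W
n=9: only reaches 3(W), 8(W), all W → L
n=10: reaches L-position 5 → W
n=11: only reaches 10(W), which is W → L
n=12: reaches L-position 11 → W
n=13: only reaches 12(W), which is W → L
n=14: reaches L-position 7 → W
The losing starting values of n are exactly the entries labelled L in this table (7 of them).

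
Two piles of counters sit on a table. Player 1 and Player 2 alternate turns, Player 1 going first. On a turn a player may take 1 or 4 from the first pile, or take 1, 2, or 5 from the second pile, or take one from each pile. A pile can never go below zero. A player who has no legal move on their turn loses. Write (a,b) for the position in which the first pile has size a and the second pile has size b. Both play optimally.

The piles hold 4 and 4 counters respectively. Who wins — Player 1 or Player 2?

Player 2 wins.

Label each position W (a win for the player to move) or L (a loss). A position with no legal move is L; any other position is W exactly when some move reaches an L, and L when every move reaches a W.
No move ever increases a pile, so every position that can arise here has a ≤ 4 and b ≤ 4; it is enough to label the cells with 0 ≤ a ≤ 4 and 0 ≤ b ≤ 4.
Every move lowers a or b (never raises either), so fill the grid row by row in increasing a, and left to right within a row: each cell's successors are then already labelled.
      b=0  b=1  b=2  b=3  b=4
a=0:    L    W    W    L    W
a=1:    W    W    L    W    W
a=2:    L    W    W    W    L
a=3:    W    W    L    W    W
a=4:    W    L    W    W    L
Cells with no legal move (terminal, hence L): (0,0).
The remaining L cells, each justified by listing all of its moves:
(0,3): only reaches (0,2)(W), (0,1)(W), all W → L
(1,2): only reaches (0,2)(W), (1,1)(W), (1,0)(W), (0,1)(W), all W → L
(2,0): only reaches (1,0)(W), which is W → L
(2,4): only reaches (1,4)(W), (2,3)(W), (2,2)(W), (1,3)(W), all W → L
(3,2): only reaches (2,2)(W), (3,1)(W), (3,0)(W), (2,1)(W), all W → L
(4,1): only reaches (3,1)(W), (0,1)(W), (4,0)(W), (3,0)(W), all W → L
(4,4): only reaches (3,4)(W), (0,4)(W), (4,3)(W), (4,2)(W), (3,3)(W), all W → L
Every other cell has at least one move into one of the L cells above, so it is W.
The starting position (4,4) is L: whatever Player 1 does, the opponent receives a W position.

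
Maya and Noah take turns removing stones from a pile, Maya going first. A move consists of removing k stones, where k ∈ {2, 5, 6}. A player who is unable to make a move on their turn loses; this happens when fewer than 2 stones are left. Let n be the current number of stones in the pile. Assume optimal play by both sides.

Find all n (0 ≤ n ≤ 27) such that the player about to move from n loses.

0, 1, 4, 8, 11, 12, 15, 19, 22, 23, 26

Classify positions by backward induction: terminal positions (no move available) are L. From any other position, the mover wins iff some move reaches an L.
n=0: no move → L
n=1: no move → L
n=2: reaches L-position 0 → W
n=3: reaches L-position 1 → W
n=4: only reaches 2(W), which is W → L
n=5: reaches L-position 0 → W
n=6: reaches L-position 4 → W
n=7: reaches L-position 1 → W
n=8: only reaches 6(W), 3(W), 2(W), all W → L
n=9: reaches L-position 4 → W
n=10: reaches L-position 8 → W
n=11: only reaches 9(W), 6(W), 5(W), all W → L
n=12: only reaches 10(W), 7(W), 6(W), all W → L
n=13: reaches L-position 11 → W
n=14: reaches L-position 12 → W
n=15: only reaches 13(W), 10(W), 9(W), all W → L
n=16: reaches L-position 11 → W
n=17: reaches L-position 15 → W
n=18: reaches L-position 12 → W
n=19: only reaches 17(W), 14(W), 13(W), all W → L
n=20: reaches L-position 15 → W
n=21: reaches L-position 19 → W
n=22: only reaches 20(W), 17(W), 16(W), all W → L
n=23: only reaches 21(W), 18(W), 17(W), all W → L
n=24: reaches L-position 22 → W
n=25: reaches L-position 23 → W
n=26: only reaches 24(W), 21(W), 20(W), all W → L
n=27: reaches L-position 22 → W
The losing starting values of n are exactly the entries labelled L in this table (11 of them).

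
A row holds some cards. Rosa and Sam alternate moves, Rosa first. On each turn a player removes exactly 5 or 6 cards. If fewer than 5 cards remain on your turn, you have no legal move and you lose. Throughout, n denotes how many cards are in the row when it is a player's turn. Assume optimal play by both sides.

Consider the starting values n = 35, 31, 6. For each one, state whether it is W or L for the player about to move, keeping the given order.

Label each position W (a win for the player to move) or L (a loss). A position with no legal move is L; any other position is W exactly when some move reaches an L, and L when every move reaches a W.
n=0: no move → L
n=1: no move → L
n=2: no move → L
n=3: no move → L
n=4: no move → L
n=5: W (go to 0, an L position)
n=6: W (go to 1, an L position)
n=7: W (go to 2, an L position)
n=8: W (go to 3, an L position)
n=9: W (go to 4, an L position)
n=10: W (go to 4, an L position)
n=11: L (options 6(W), 5(W) are all W)
n=12: L (options 7(W), 6(W) are all W)
n=13: L (options 8(W), 7(W) are all W)
n=14: L (options 9(W), 8(W) are all W)
n=15: L (options 10(W), 9(W) are all W)
n=16: W (go to 11, an L position)
n=17: W (go to 12, an L position)
n=18: W (go to 13, an L position)
n=19: W (go to 14, an L position)
n=20: W (go to 15, an L position)
n=21: W (go to 15, an L position)
n=22: L (options 17(W), 16(W) are all W)
n=23: L (options 18(W), 17(W) are all W)
n=24: L (options 19(W), 18(W) are all W)
n=25: L (options 20(W), 19(W) are all W)
n=26: L (options 21(W), 20(W) are all W)
n=27: W (go to 22, an L position)
n=28: W (go to 23, an L position)
n=29: W (go to 24, an L position)
n=30: W (go to 25, an L position)
n=31: W (go to 26, an L position)
n=32: W (go to 26, an L position)
n=33: L (options 28(W), 27(W) are all W)
n=34: L (options 29(W), 28(W) are all W)
n=35: L (options 30(W), 29(W) are all W)

35: L, 31: W, 6: W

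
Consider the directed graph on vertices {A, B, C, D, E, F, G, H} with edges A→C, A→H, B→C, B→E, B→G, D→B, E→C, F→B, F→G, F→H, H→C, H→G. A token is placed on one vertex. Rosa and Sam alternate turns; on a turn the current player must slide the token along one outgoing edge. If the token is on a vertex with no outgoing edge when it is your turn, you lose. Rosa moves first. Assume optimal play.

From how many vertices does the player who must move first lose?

Build the W/L table. Terminal = L. A non-terminal position is W if it has a move to some L; otherwise it is L.
Every edge goes from a vertex to one that appears earlier in the order C, G, H, E, A, B, F, D, so processing vertices in that order labels each vertex after all of its successors.
C: no outgoing edge → L
G: no outgoing edge → L
H: W (go to G, an L position)
E: W (go to C, an L position)
A: W (go to C, an L position)
B: W (go to G, an L position)
F: W (go to G, an L position)
D: L (sole option B(W) is W)
The L vertices are C, D, G; that is 3 in all.

3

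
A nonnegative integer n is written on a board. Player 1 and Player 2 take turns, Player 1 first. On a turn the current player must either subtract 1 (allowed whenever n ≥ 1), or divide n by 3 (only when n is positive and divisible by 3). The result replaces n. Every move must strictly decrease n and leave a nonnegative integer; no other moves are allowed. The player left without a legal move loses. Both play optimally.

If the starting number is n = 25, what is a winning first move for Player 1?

Move to 24.

Classify positions by backward induction: terminal positions (no move available) are L. From any other position, the mover wins iff some move reaches an L.
n=0: no move → L
n=1: →0(L), so W
n=2: →1(W) only, which is W, so L
n=3: →2(L), so W
n=4: →3(W) only, which is W, so L
n=5: →4(L), so W
n=6: →2(L), so W
n=7: →6(W) only, which is W, so L
n=8: →7(L), so W
n=9: →3(W), 8(W) — all W, so L
n=10: →9(L), so W
n=11: →10(W) only, which is W, so L
n=12: →4(L), so W
n=13: →12(W) only, which is W, so L
n=14: →13(L), so W
n=15: →5(W), 14(W) — all W, so L
n=16: →15(L), so W
n=17: →16(W) only, which is W, so L
n=18: →17(L), so W
n=19: →18(W) only, which is W, so L
n=20: →19(L), so W
n=21: →7(L), so W
n=22: →21(W) only, which is W, so L
n=23: →22(L), so W
n=24: →8(W), 23(W) — all W, so L
n=25: →24(L), so W
From 25, the L positions reachable in one move are: 24.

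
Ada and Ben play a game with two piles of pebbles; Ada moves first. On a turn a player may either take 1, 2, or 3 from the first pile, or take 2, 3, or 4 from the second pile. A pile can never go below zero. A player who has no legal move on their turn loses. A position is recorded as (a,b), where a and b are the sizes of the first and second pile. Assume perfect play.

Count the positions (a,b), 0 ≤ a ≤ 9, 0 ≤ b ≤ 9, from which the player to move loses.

28

Classify positions by backward induction: terminal positions (no move available) are L. From any other position, the mover wins iff some move reaches an L.
Every move lowers a or b (never raises either), so fill the grid row by row in increasing a, and left to right within a row: each cell's successors are then already labelled.
      b=0  b=1  b=2  b=3  b=4  b=5  b=6  b=7  b=8  b=9
a=0:    L    L    W    W    W    W    L    L    W    W
a=1:    W    W    L    L    W    W    W    W    L    L
a=2:    W    W    W    W    L    L    W    W    W    W
a=3:    W    W    W    W    W    W    W    W    W    W
a=4:    L    L    W    W    W    W    L    L    W    W
a=5:    W    W    L    L    W    W    W    W    L    L
a=6:    W    W    W    W    L    L    W    W    W    W
a=7:    W    W    W    W    W    W    W    W    W    W
a=8:    L    L    W    W    W    W    L    L    W    W
a=9:    W    W    L    L    W    W    W    W    L    L
Cells with no legal move (terminal, hence L): (0,0), (0,1).
The remaining L cells, each justified by listing all of its moves:
(0,6): only reaches (0,4)(W), (0,3)(W), (0,2)(W), all W → L
(0,7): only reaches (0,5)(W), (0,4)(W), (0,3)(W), all W → L
(1,2): only reaches (0,2)(W), (1,0)(W), all W → L
(1,3): only reaches (0,3)(W), (1,1)(W), (1,0)(W), all W → L
(1,8): only reaches (0,8)(W), (1,6)(W), (1,5)(W), (1,4)(W), all W → L
(1,9): only reaches (0,9)(W), (1,7)(W), (1,6)(W), (1,5)(W), all W → L
(2,4): only reaches (1,4)(W), (0,4)(W), (2,2)(W), (2,1)(W), (2,0)(W), all W → L
(2,5): only reaches (1,5)(W), (0,5)(W), (2,3)(W), (2,2)(W), (2,1)(W), all W → L
(4,0): only reaches (3,0)(W), (2,0)(W), (1,0)(W), all W → L
(4,1): only reaches (3,1)(W), (2,1)(W), (1,1)(W), all W → L
(4,6): only reaches (3,6)(W), (2,6)(W), (1,6)(W), (4,4)(W), (4,3)(W), (4,2)(W), all W → L
(4,7): only reaches (3,7)(W), (2,7)(W), (1,7)(W), (4,5)(W), (4,4)(W), (4,3)(W), all W → L
(5,2): only reaches (4,2)(W), (3,2)(W), (2,2)(W), (5,0)(W), all W → L
(5,3): only reaches (4,3)(W), (3,3)(W), (2,3)(W), (5,1)(W), (5,0)(W), all W → L
(5,8): only reaches (4,8)(W), (3,8)(W), (2,8)(W), (5,6)(W), (5,5)(W), (5,4)(W), all W → L
(5,9): only reaches (4,9)(W), (3,9)(W), (2,9)(W), (5,7)(W), (5,6)(W), (5,5)(W), all W → L
(6,4): only reaches (5,4)(W), (4,4)(W), (3,4)(W), (6,2)(W), (6,1)(W), (6,0)(W), all W → L
(6,5): only reaches (5,5)(W), (4,5)(W), (3,5)(W), (6,3)(W), (6,2)(W), (6,1)(W), all W → L
(8,0): only reaches (7,0)(W), (6,0)(W), (5,0)(W), all W → L
(8,1): only reaches (7,1)(W), (6,1)(W), (5,1)(W), all W → L
(8,6): only reaches (7,6)(W), (6,6)(W), (5,6)(W), (8,4)(W), (8,3)(W), (8,2)(W), all W → L
(8,7): only reaches (7,7)(W), (6,7)(W), (5,7)(W), (8,5)(W), (8,4)(W), (8,3)(W), all W → L
(9,2): only reaches (8,2)(W), (7,2)(W), (6,2)(W), (9,0)(W), all W → L
(9,3): only reaches (8,3)(W), (7,3)(W), (6,3)(W), (9,1)(W), (9,0)(W), all W → L
(9,8): only reaches (8,8)(W), (7,8)(W), (6,8)(W), (9,6)(W), (9,5)(W), (9,4)(W), all W → L
(9,9): only reaches (8,9)(W), (7,9)(W), (6,9)(W), (9,7)(W), (9,6)(W), (9,5)(W), all W → L
Every other cell has at least one move into one of the L cells above, so it is W.
L cells per row: a=0: 4, a=1: 4, a=2: 2, a=3: 0, a=4: 4, a=5: 4, a=6: 2, a=7: 0, a=8: 4, a=9: 4; total 28.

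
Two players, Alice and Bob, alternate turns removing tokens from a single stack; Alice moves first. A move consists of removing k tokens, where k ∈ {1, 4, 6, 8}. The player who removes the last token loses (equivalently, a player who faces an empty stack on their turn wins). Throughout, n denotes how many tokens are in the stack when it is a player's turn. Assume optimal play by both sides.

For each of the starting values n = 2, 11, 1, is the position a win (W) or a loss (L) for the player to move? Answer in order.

Positions with no move are W. A position that does have a move is losing for the player to move precisely when every available move leads to a winning position for the opponent. Fill in the labels:
n=0: no move; the opponent has just taken the last token and therefore loses → W
n=1: →0(W) only, which is W, so L
n=2: →1(L), so W
n=3: →2(W) only, which is W, so L
n=4: →3(L), so W
n=5: →1(L), so W
n=6: →5(W), 2(W), 0(W) — all W, so L
n=7: →6(L), so W
n=8: →7(W), 4(W), 2(W), 0(W) — all W, so L
n=9: →8(L), so W
n=10: →6(L), so W
n=11: →3(L), so W

2: W, 11: W, 1: L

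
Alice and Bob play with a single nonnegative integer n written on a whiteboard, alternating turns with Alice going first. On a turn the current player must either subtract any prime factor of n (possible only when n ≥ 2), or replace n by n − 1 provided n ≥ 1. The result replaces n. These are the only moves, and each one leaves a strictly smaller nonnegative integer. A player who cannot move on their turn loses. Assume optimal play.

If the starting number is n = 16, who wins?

Bob wins.

Compute win/loss labels from the base case upward. A position with no move is L. Any other position is W if it can reach an L in one move, else L.
n=0: no move → L
n=1: can move to 0, which is L ⇒ W
n=2: can move to 0, which is L ⇒ W
n=3: can move to 0, which is L ⇒ W
n=4: moves to 2(W), 3(W); every one is W ⇒ L
n=5: can move to 0, which is L ⇒ W
n=6: can move to 4, which is L ⇒ W
n=7: can move to 0, which is L ⇒ W
n=8: moves to 6(W), 7(W); every one is W ⇒ L
n=9: can move to 8, which is L ⇒ W
n=10: can move to 8, which is L ⇒ W
n=11: can move to 0, which is L ⇒ W
n=12: moves to 9(W), 10(W), 11(W); every one is W ⇒ L
n=13: can move to 0, which is L ⇒ W
n=14: can move to 12, which is L ⇒ W
n=15: can move to 12, which is L ⇒ W
n=16: moves to 14(W), 15(W); every one is W ⇒ L
Every move from 16 reaches a W position, so the mover loses.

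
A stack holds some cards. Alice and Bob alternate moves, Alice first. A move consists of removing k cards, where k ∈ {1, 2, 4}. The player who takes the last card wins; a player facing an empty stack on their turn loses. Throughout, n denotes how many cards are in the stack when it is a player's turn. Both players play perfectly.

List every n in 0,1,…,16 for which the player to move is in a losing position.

Work bottom-up. With no move the player to move loses. Otherwise the position is W if at least one move leads to an L position for the opponent, and L if every move leads to a W.
n=0: no move → L
n=1: reaches L-position 0 → W
n=2: reaches L-position 0 → W
n=3: only reaches 2(W), 1(W), all W → L
n=4: reaches L-position 3 → W
n=5: reaches L-position 3 → W
n=6: only reaches 5(W), 4(W), 2(W), all W → L
n=7: reaches L-position 6 → W
n=8: reaches L-position 6 → W
n=9: only reaches 8(W), 7(W), 5(W), all W → L
n=10: reaches L-position 9 → W
n=11: reaches L-position 9 → W
n=12: only reaches 11(W), 10(W), 8(W), all W → L
n=13: reaches L-position 12 → W
n=14: reaches L-position 12 → W
n=15: only reaches 14(W), 13(W), 11(W), all W → L
n=16: reaches L-position 15 → W
Reading off the rows marked L gives the requested list; there are 6 such values of n.

0, 3, 6, 9, 12, 15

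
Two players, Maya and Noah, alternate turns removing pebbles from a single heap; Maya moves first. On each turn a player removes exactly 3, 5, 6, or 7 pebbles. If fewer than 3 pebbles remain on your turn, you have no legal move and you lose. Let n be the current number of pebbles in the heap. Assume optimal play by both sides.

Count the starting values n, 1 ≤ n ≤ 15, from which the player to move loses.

5

Positions with no move are L. A position that does have a move is losing for the player to move precisely when every available move leads to a winning position for the opponent. Fill in the labels:
n=0: no move → L
n=1: no move → L
n=2: no move → L
n=3: can move to 0, which is L ⇒ W
n=4: can move to 1, which is L ⇒ W
n=5: can move to 2, which is L ⇒ W
n=6: can move to 1, which is L ⇒ W
n=7: can move to 2, which is L ⇒ W
n=8: can move to 2, which is L ⇒ W
n=9: can move to 2, which is L ⇒ W
n=10: moves to 7(W), 5(W), 4(W), 3(W); every one is W ⇒ L
n=11: moves to 8(W), 6(W), 5(W), 4(W); every one is W ⇒ L
n=12: moves to 9(W), 7(W), 6(W), 5(W); every one is W ⇒ L
n=13: can move to 10, which is L ⇒ W
n=14: can move to 11, which is L ⇒ W
n=15: can move to 12, which is L ⇒ W
L entries with 1 ≤ n ≤ 15 (n=0 is outside the asked range and is not counted): n = 1, 2, 10, 11, 12; that makes 5.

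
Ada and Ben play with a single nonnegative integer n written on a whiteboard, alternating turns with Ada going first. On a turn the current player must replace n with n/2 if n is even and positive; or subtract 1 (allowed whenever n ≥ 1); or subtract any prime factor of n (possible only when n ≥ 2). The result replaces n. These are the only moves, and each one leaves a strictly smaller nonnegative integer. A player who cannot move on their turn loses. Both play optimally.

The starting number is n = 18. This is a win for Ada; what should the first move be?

Classify positions by backward induction: terminal positions (no move available) are L. From any other position, the mover wins iff some move reaches an L.
n=0: no move → L
n=1: W (go to 0, an L position)
n=2: W (go to 0, an L position)
n=3: W (go to 0, an L position)
n=4: L (options 2(W), 3(W) are all W)
n=5: W (go to 0, an L position)
n=6: W (go to 4, an L position)
n=7: W (go to 0, an L position)
n=8: W (go to 4, an L position)
n=9: L (options 6(W), 8(W) are all W)
n=10: W (go to 9, an L position)
n=11: W (go to 0, an L position)
n=12: W (go to 9, an L position)
n=13: W (go to 0, an L position)
n=14: L (options 7(W), 12(W), 13(W) are all W)
n=15: W (go to 14, an L position)
n=16: W (go to 14, an L position)
n=17: W (go to 0, an L position)
n=18: W (go to 9, an L position)
From 18, the L positions reachable in one move are: 9.

Move to 9.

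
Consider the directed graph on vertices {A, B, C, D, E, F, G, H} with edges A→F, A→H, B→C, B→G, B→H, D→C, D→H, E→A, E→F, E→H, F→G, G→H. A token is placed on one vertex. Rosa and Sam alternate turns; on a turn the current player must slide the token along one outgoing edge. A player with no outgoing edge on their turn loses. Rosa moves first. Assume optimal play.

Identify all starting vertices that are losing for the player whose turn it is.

Classify positions by backward induction: terminal positions (no move available) are L. From any other position, the mover wins iff some move reaches an L.
Every edge goes from a vertex to one that appears earlier in the order C, H, G, F, A, D, E, B, so processing vertices in that order labels each vertex after all of its successors.
C: no outgoing edge → L
H: no outgoing edge → L
G: W (go to H, an L position)
F: L (sole option G(W) is W)
A: W (go to F, an L position)
D: W (go to H, an L position)
E: W (go to F, an L position)
B: W (go to H, an L position)
Reading off the rows marked L gives the requested list; there are 3 such vertices.

C, F, H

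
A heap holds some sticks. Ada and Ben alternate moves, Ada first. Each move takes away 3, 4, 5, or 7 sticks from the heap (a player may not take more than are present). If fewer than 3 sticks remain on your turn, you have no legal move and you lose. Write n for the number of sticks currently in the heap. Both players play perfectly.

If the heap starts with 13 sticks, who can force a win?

Label each position W (a win for the player to move) or L (a loss). A position with no legal move is L; any other position is W exactly when some move reaches an L, and L when every move reaches a W.
n=0: no move → L
n=1: no move → L
n=2: no move → L
n=3: reaches L-position 0 → W
n=4: reaches L-position 1 → W
n=5: reaches L-position 2 → W
n=6: reaches L-position 2 → W
n=7: reaches L-position 2 → W
n=8: reaches L-position 1 → W
n=9: reaches L-position 2 → W
n=10: only reaches 7(W), 6(W), 5(W), 3(W), all W → L
n=11: only reaches 8(W), 7(W), 6(W), 4(W), all W → L
n=12: only reaches 9(W), 8(W), 7(W), 5(W), all W → L
n=13: reaches L-position 10 → W
The starting position 13 is W: Ada should remove 3, leaving 10, handing over an L position.

Ada wins.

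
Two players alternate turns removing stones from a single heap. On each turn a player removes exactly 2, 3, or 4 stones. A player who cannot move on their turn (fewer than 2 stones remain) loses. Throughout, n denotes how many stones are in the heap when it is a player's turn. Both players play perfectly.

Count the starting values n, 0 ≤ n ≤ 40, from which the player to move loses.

14

Positions with no move are L. A position that does have a move is losing for the player to move precisely when every available move leads to a winning position for the opponent. Fill in the labels:
n=0: no move → L
n=1: no move → L
n=2: W (go to 0, an L position)
n=3: W (go to 1, an L position)
n=4: W (go to 1, an L position)
n=5: W (go to 1, an L position)
n=6: L (options 4(W), 3(W), 2(W) are all W)
n=7: L (options 5(W), 4(W), 3(W) are all W)
n=8: W (go to 6, an L position)
n=9: W (go to 7, an L position)
n=10: W (go to 7, an L position)
n=11: W (go to 7, an L position)
n=12: L (options 10(W), 9(W), 8(W) are all W)
n=13: L (options 11(W), 10(W), 9(W) are all W)
n=14: W (go to 12, an L position)
n=15: W (go to 13, an L position)
n=16: W (go to 13, an L position)
n=17: W (go to 13, an L position)
n=18: L (options 16(W), 15(W), 14(W) are all W)
n=19: L (options 17(W), 16(W), 15(W) are all W)
n=20: W (go to 18, an L position)
n=21: W (go to 19, an L position)
n=22: W (go to 19, an L position)
n=23: W (go to 19, an L position)
n=24: L (options 22(W), 21(W), 20(W) are all W)
n=25: L (options 23(W), 22(W), 21(W) are all W)
n=26: W (go to 24, an L position)
n=27: W (go to 25, an L position)
n=28: W (go to 25, an L position)
n=29: W (go to 25, an L position)
n=30: L (options 28(W), 27(W), 26(W) are all W)
n=31: L (options 29(W), 28(W), 27(W) are all W)
n=32: W (go to 30, an L position)
n=33: W (go to 31, an L position)
n=34: W (go to 31, an L position)
n=35: W (go to 31, an L position)
n=36: L (options 34(W), 33(W), 32(W) are all W)
n=37: L (options 35(W), 34(W), 33(W) are all W)
n=38: W (go to 36, an L position)
n=39: W (go to 37, an L position)
n=40: W (go to 37, an L position)
L entries with 0 ≤ n ≤ 40: n = 0, 1, 6, 7, 12, 13, 18, 19, 24, 25, 30, 31, 36, 37; that makes 14.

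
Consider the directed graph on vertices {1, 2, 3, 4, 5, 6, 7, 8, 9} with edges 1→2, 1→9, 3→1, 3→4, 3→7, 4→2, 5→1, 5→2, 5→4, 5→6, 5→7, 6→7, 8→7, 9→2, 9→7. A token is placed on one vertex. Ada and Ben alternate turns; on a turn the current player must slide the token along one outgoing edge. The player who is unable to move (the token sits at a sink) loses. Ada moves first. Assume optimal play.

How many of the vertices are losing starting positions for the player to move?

Positions with no move are L. A position that does have a move is losing for the player to move precisely when every available move leads to a winning position for the opponent. Fill in the labels:
Every edge goes from a vertex to one that appears earlier in the order 7, 2, 9, 8, 6, 4, 1, 3, 5, so processing vertices in that order labels each vertex after all of its successors.
7: no outgoing edge → L
2: no outgoing edge → L
9: can move to 2, which is L ⇒ W
8: can move to 7, which is L ⇒ W
6: can move to 7, which is L ⇒ W
4: can move to 2, which is L ⇒ W
1: can move to 2, which is L ⇒ W
3: can move to 7, which is L ⇒ W
5: can move to 2, which is L ⇒ W
The L vertices are 2, 7; that is 2 in all.

2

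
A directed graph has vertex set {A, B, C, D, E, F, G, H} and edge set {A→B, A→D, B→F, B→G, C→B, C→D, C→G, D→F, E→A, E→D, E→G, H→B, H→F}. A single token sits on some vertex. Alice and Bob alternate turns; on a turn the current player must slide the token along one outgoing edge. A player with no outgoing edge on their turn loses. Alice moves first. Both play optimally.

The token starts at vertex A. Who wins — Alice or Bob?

Bob wins.

Build the W/L table. Terminal = L. A non-terminal position is W if it has a move to some L; otherwise it is L.
Every edge goes from a vertex to one that appears earlier in the order F, G, D, B, C, H, A, E, so processing vertices in that order labels each vertex after all of its successors.
F: no outgoing edge → L
G: no outgoing edge → L
D: →F(L), so W
B: →G(L), so W
C: →G(L), so W
H: →F(L), so W
A: →B(W), D(W) — all W, so L
E: →A(L), so W
Every move from A reaches a W position, so the mover loses.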